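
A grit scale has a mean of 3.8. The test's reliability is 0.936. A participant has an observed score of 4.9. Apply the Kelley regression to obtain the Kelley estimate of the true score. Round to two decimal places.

4.83

Regress the observed score toward the mean by the unreliability: T̂ = 0.936·4.9 + 0.064·3.8 = 4.5864 + 0.2432 = 4.830.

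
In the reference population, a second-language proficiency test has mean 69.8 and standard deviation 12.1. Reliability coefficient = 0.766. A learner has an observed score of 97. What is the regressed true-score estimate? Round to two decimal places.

90.64

T̂ = 0.766(97) + 0.234(69.8) = 74.302 + 16.3332 = 90.635 → 90.64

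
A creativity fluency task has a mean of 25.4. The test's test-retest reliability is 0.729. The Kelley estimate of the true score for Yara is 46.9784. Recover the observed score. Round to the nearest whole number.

55

T̂ = ρX + (1 − ρ)μ  ⇒  X = (T̂ − (1 − ρ)μ) / ρ
X = (46.9784 − 0.271 × 25.4) / 0.729 = (46.9784 − 6.8834) / 0.729 = 40.0950 / 0.729 = 55.00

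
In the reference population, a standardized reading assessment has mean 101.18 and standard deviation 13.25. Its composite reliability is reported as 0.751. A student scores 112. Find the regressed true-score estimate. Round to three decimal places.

T̂ = 0.751(112) + 0.249(101.18) = 84.112 + 25.19382 = 109.3058 → 109.306

109.306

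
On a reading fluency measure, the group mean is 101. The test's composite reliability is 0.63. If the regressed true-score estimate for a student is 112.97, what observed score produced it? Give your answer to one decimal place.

120.0

T̂ = ρX + (1 − ρ)μ  ⇒  X = (T̂ − (1 − ρ)μ) / ρ
X = (112.97 − 0.37 × 101) / 0.63 = (112.97 − 37.37) / 0.63 = 75.60 / 0.63 = 120.000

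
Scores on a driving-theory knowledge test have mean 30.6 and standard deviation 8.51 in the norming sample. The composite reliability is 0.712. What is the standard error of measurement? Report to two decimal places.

4.57

SEM = SD · √(1 − ρ) = 8.51 × √0.288 = 8.51 × 0.5367 = 4.567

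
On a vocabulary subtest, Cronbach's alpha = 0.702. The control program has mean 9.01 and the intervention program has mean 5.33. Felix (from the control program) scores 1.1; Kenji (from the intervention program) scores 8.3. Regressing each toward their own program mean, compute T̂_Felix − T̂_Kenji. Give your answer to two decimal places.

T̂_Felix = 0.702(1.1) + 0.298(9.01) = 3.4572
T̂_Kenji = 0.702(8.3) + 0.298(5.33) = 7.4149
Difference = 3.4572 − 7.4149 = -3.9578

-3.96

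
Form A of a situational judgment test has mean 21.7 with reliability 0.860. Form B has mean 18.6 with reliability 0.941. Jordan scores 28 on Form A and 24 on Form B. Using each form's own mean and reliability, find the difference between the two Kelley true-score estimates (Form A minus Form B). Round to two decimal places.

T̂_A = 0.860(28) + 0.140(21.7) = 27.1180
T̂_B = 0.941(24) + 0.059(18.6) = 23.6814
T̂_A − T̂_B = 3.4366

3.44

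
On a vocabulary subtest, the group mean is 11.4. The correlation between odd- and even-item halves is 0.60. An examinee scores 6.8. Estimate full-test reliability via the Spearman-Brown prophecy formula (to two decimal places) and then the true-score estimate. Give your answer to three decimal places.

7.950

Spearman-Brown: ρ = 2r/(1 + r) = 2(0.60)/(1 + 0.60) = 1.200/1.60 = 0.7500 → 0.75
Weight the observed score by reliability and the mean by (1 − reliability): T̂ = 0.75·6.8 + 0.25·11.4 = 5.100 + 2.850 = 7.9500.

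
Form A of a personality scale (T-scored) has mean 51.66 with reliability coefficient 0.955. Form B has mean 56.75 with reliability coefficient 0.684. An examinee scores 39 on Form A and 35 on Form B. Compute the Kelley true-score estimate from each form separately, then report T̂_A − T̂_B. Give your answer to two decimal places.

-2.30

T̂_A = 0.955(39) + 0.045(51.66) = 39.5697
T̂_B = 0.684(35) + 0.316(56.75) = 41.8730
T̂_A − T̂_B = -2.3033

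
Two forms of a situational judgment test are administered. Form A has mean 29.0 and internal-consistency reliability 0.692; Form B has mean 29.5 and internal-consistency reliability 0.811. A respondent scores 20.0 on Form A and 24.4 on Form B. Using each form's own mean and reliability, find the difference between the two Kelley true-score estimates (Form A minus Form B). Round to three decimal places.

-2.592

T̂_A = 0.692(20.0) + 0.308(29.0) = 22.77200
T̂_B = 0.811(24.4) + 0.189(29.5) = 25.36390
T̂_A − T̂_B = -2.59190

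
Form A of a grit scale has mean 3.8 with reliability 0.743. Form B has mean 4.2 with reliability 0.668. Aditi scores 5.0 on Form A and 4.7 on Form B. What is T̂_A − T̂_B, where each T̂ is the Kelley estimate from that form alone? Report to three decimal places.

0.158

T̂_A = 0.743(5.0) + 0.257(3.8) = 4.69160
T̂_B = 0.668(4.7) + 0.332(4.2) = 4.53400
T̂_A − T̂_B = 0.15760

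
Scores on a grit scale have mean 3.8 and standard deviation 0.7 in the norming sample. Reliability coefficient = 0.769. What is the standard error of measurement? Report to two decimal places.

0.34

SEM = SD · √(1 − ρ) = 0.7 × √0.231 = 0.7 × 0.4806 = 0.336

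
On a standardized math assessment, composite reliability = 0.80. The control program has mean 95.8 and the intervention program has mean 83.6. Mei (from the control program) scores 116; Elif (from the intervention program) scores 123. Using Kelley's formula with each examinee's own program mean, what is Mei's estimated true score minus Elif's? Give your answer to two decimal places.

T̂_Mei = 0.80(116) + 0.20(95.8) = 111.9600
T̂_Elif = 0.80(123) + 0.20(83.6) = 115.1200
Difference = 111.9600 − 115.1200 = -3.1600

-3.16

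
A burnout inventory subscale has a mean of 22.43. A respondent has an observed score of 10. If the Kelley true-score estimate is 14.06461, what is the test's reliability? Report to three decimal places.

T̂ = ρX + (1 − ρ)μ  ⇒  T̂ − μ = ρ(X − μ)
ρ = (T̂ − μ)/(X − μ) = (14.06461 − 22.43) / (10 − 22.43) = -8.36539 / -12.43 = 0.67300

0.673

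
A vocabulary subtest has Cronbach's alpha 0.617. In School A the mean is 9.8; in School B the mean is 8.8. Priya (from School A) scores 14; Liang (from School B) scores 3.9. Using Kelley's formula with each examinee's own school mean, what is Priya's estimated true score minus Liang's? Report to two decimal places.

T̂_Priya = 0.617(14) + 0.383(9.8) = 12.3914
T̂_Liang = 0.617(3.9) + 0.383(8.8) = 5.7767
Difference = 12.3914 − 5.7767 = 6.6147

6.61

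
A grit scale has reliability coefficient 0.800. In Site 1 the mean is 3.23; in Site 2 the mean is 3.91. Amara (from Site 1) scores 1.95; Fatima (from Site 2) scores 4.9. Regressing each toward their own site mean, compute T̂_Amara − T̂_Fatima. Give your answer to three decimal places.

T̂_Amara = 0.800(1.95) + 0.200(3.23) = 2.20600
T̂_Fatima = 0.800(4.9) + 0.200(3.91) = 4.70200
Difference = 2.20600 − 4.70200 = -2.49600

-2.496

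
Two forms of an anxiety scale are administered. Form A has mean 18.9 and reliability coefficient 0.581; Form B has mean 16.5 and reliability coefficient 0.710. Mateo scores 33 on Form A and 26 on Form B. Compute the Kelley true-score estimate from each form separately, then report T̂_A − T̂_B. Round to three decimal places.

3.847

T̂_A = 0.581(33) + 0.419(18.9) = 27.09210
T̂_B = 0.710(26) + 0.290(16.5) = 23.24500
T̂_A − T̂_B = 3.84710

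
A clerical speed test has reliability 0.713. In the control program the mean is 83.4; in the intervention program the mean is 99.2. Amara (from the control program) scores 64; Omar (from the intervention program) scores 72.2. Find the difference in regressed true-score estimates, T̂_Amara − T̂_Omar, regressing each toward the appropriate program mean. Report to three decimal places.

-10.381

T̂_Amara = 0.713(64) + 0.287(83.4) = 69.56780
T̂_Omar = 0.713(72.2) + 0.287(99.2) = 79.94900
Difference = 69.56780 − 79.94900 = -10.38120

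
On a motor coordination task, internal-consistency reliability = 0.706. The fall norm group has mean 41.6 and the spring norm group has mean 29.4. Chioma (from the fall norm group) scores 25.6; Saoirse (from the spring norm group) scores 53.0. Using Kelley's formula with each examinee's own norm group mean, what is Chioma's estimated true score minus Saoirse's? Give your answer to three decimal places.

-15.758

T̂_Chioma = 0.706(25.6) + 0.294(41.6) = 30.30400
T̂_Saoirse = 0.706(53.0) + 0.294(29.4) = 46.06160
Difference = 30.30400 − 46.06160 = -15.75760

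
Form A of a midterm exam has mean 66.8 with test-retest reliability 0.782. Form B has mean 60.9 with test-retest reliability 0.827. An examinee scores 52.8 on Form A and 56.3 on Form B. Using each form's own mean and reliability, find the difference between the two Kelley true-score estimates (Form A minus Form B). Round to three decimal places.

-1.244

T̂_A = 0.782(52.8) + 0.218(66.8) = 55.85200
T̂_B = 0.827(56.3) + 0.173(60.9) = 57.09580
T̂_A − T̂_B = -1.24380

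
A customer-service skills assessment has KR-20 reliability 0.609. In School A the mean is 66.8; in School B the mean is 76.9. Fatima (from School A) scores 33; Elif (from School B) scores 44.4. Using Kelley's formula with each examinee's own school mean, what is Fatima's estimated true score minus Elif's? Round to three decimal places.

T̂_Fatima = 0.609(33) + 0.391(66.8) = 46.21580
T̂_Elif = 0.609(44.4) + 0.391(76.9) = 57.10750
Difference = 46.21580 − 57.10750 = -10.89170

-10.892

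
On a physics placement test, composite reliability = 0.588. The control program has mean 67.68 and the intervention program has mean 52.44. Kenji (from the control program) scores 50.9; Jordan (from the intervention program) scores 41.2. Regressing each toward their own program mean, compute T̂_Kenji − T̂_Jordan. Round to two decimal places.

11.98

T̂_Kenji = 0.588(50.9) + 0.412(67.68) = 57.8134
T̂_Jordan = 0.588(41.2) + 0.412(52.44) = 45.8309
Difference = 57.8134 − 45.8309 = 11.9825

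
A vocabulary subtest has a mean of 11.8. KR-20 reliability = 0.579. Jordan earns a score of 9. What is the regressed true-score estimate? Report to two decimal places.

10.18

Regress the observed score toward the mean by the unreliability: T̂ = 0.579·9 + 0.421·11.8 = 5.211 + 4.9678 = 10.179.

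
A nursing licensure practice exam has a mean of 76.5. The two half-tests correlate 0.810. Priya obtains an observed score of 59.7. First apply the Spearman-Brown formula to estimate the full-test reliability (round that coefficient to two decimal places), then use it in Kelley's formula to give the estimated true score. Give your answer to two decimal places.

61.38

Spearman-Brown: ρ = 2r/(1 + r) = 2(0.810)/(1 + 0.810) = 1.6200/1.810 = 0.8950 → 0.90
T̂ = 0.90(59.7) + 0.10(76.5) = 53.730 + 7.650 = 61.380 → 61.38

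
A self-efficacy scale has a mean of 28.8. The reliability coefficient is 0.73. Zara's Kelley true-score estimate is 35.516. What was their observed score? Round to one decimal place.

38.0

T̂ = ρX + (1 − ρ)μ  ⇒  X = (T̂ − (1 − ρ)μ) / ρ
X = (35.516 − 0.27 × 28.8) / 0.73 = (35.516 − 7.776) / 0.73 = 27.740 / 0.73 = 38.000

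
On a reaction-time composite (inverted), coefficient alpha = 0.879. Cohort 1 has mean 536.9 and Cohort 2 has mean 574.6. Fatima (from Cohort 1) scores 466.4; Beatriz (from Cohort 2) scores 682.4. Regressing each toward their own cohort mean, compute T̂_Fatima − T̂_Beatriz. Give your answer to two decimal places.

T̂_Fatima = 0.879(466.4) + 0.121(536.9) = 474.9305
T̂_Beatriz = 0.879(682.4) + 0.121(574.6) = 669.3562
Difference = 474.9305 − 669.3562 = -194.4257

-194.43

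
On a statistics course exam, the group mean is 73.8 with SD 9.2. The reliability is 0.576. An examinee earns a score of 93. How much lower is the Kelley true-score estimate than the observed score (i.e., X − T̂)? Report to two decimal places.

8.14

T̂ = ρX + (1 − ρ)μ
  = 0.576 × 93 + 0.424 × 73.8
  = 53.568 + 31.2912
  = 84.8592
  ≈ 84.859
X − T̂ = 93 − 84.859 = 8.141 → 8.14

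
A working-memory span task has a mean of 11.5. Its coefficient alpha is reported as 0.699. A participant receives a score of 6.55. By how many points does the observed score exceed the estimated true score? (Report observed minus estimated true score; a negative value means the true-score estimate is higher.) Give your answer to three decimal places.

T̂ = ρX + (1 − ρ)μ
  = 0.699 × 6.55 + 0.301 × 11.5
  = 4.57845 + 3.4615
  = 8.03995
  ≈ 8.0399
X − T̂ = 6.55 − 8.0399 = -1.4899 → -1.490

-1.490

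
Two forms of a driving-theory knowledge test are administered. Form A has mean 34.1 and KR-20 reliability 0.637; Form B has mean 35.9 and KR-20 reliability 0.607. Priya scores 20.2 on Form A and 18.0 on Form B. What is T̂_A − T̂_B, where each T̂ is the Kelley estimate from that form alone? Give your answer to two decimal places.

0.21

T̂_A = 0.637(20.2) + 0.363(34.1) = 25.2457
T̂_B = 0.607(18.0) + 0.393(35.9) = 25.0347
T̂_A − T̂_B = 0.2110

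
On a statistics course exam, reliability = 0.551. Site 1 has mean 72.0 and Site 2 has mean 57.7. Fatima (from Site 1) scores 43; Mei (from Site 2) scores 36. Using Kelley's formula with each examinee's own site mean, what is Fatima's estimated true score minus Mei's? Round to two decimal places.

10.28

T̂_Fatima = 0.551(43) + 0.449(72.0) = 56.0210
T̂_Mei = 0.551(36) + 0.449(57.7) = 45.7433
Difference = 56.0210 − 45.7433 = 10.2777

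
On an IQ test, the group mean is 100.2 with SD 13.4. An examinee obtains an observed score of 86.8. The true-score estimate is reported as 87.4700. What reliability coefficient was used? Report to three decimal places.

0.950

T̂ = ρX + (1 − ρ)μ  ⇒  T̂ − μ = ρ(X − μ)
ρ = (T̂ − μ)/(X − μ) = (87.4700 − 100.2) / (86.8 − 100.2) = -12.7300 / -13.4 = 0.95000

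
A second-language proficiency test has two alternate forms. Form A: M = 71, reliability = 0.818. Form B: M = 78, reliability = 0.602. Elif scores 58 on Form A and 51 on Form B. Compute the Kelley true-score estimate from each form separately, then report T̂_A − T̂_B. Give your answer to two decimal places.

T̂_A = 0.818(58) + 0.182(71) = 60.3660
T̂_B = 0.602(51) + 0.398(78) = 61.7460
T̂_A − T̂_B = -1.3800

-1.38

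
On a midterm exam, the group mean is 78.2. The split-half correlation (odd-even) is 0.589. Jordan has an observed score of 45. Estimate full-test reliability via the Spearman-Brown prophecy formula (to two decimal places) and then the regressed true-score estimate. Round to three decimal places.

53.632

Spearman-Brown: ρ = 2r/(1 + r) = 2(0.589)/(1 + 0.589) = 1.1780/1.589 = 0.7413 → 0.74
T̂ = ρX + (1 − ρ)μ
  = 0.74 × 45 + 0.26 × 78.2
  = 33.30 + 20.332
  = 53.6320
  ≈ 53.632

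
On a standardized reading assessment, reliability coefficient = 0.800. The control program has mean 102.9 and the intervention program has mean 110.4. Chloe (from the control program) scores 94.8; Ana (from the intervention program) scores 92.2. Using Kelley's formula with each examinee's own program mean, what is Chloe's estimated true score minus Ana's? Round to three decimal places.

T̂_Chloe = 0.800(94.8) + 0.200(102.9) = 96.42000
T̂_Ana = 0.800(92.2) + 0.200(110.4) = 95.84000
Difference = 96.42000 − 95.84000 = 0.58000

0.580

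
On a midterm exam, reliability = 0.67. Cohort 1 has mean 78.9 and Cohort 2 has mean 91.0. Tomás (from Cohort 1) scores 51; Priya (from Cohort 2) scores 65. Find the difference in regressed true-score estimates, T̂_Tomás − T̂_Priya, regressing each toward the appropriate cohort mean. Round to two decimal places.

-13.37

T̂_Tomás = 0.67(51) + 0.33(78.9) = 60.2070
T̂_Priya = 0.67(65) + 0.33(91.0) = 73.5800
Difference = 60.2070 − 73.5800 = -13.3730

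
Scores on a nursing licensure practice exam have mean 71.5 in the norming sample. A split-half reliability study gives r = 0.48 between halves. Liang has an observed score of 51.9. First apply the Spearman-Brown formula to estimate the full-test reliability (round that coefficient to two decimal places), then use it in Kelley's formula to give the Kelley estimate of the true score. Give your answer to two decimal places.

Spearman-Brown: ρ = 2r/(1 + r) = 2(0.48)/(1 + 0.48) = 0.960/1.48 = 0.6486 → 0.65
T̂ = 0.65(51.9) + 0.35(71.5) = 33.735 + 25.025 = 58.760 → 58.76

58.76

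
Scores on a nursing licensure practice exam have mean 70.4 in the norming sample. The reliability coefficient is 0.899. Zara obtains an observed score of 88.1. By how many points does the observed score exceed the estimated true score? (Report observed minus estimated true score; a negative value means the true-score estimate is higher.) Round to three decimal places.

T̂ = 0.899(88.1) + 0.101(70.4) = 79.2019 + 7.1104 = 86.31230 → 86.3123
X − T̂ = 88.1 − 86.3123 = 1.7877 → 1.788

1.788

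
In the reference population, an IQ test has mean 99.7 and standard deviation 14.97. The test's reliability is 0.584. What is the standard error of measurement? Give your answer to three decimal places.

SEM = SD · √(1 − ρ) = 14.97 × √0.416 = 14.97 × 0.6450 = 9.6554

9.655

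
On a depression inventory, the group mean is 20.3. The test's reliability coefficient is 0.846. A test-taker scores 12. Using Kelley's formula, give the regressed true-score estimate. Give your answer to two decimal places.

T̂ = 0.846(12) + 0.154(20.3) = 10.152 + 3.1262 = 13.278 → 13.28

13.28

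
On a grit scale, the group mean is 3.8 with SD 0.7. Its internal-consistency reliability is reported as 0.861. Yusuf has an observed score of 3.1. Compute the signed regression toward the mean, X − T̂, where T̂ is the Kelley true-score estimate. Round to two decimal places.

T̂ = ρX + (1 − ρ)μ
  = 0.861 × 3.1 + 0.139 × 3.8
  = 2.6691 + 0.5282
  = 3.1973
  ≈ 3.197
X − T̂ = 3.1 − 3.197 = -0.097 → -0.10

-0.10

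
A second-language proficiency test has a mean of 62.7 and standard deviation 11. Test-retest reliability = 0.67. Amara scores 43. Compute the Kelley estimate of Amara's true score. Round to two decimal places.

Weight the observed score by reliability and the mean by (1 − reliability): T̂ = 0.67·43 + 0.33·62.7 = 28.81 + 20.691 = 49.501.

49.50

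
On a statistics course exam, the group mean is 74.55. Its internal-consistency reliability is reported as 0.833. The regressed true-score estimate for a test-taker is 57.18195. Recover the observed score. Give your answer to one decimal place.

T̂ = ρX + (1 − ρ)μ  ⇒  X = (T̂ − (1 − ρ)μ) / ρ
X = (57.18195 − 0.167 × 74.55) / 0.833 = (57.18195 − 12.44985) / 0.833 = 44.73210 / 0.833 = 53.700

53.7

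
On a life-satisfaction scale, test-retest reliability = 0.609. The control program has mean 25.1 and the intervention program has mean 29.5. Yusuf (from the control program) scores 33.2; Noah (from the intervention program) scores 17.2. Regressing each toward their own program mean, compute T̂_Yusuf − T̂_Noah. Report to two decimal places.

8.02

T̂_Yusuf = 0.609(33.2) + 0.391(25.1) = 30.0329
T̂_Noah = 0.609(17.2) + 0.391(29.5) = 22.0093
Difference = 30.0329 − 22.0093 = 8.0236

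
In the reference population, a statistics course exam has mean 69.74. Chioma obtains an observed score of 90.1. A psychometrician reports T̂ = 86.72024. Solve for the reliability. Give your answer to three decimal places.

0.834

T̂ = ρX + (1 − ρ)μ  ⇒  T̂ − μ = ρ(X − μ)
ρ = (T̂ − μ)/(X − μ) = (86.72024 − 69.74) / (90.1 − 69.74) = 16.98024 / 20.36 = 0.83400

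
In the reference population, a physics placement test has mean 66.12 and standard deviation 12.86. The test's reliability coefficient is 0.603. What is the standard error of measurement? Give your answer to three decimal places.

SEM = SD · √(1 − ρ) = 12.86 × √0.397 = 12.86 × 0.6301 = 8.1028

8.103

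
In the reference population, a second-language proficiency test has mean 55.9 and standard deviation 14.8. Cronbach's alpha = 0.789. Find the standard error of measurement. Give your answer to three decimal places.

SEM = SD · √(1 − ρ) = 14.8 × √0.211 = 14.8 × 0.4593 = 6.7983

6.798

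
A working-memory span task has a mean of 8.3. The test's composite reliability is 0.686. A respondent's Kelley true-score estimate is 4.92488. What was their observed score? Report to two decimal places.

T̂ = ρX + (1 − ρ)μ  ⇒  X = (T̂ − (1 − ρ)μ) / ρ
X = (4.92488 − 0.314 × 8.3) / 0.686 = (4.92488 − 2.6062) / 0.686 = 2.31868 / 0.686 = 3.3800

3.38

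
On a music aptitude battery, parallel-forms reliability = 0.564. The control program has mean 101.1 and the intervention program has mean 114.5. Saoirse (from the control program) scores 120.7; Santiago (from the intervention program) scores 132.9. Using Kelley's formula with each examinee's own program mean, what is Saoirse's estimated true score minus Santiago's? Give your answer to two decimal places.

-12.72

T̂_Saoirse = 0.564(120.7) + 0.436(101.1) = 112.1544
T̂_Santiago = 0.564(132.9) + 0.436(114.5) = 124.8776
Difference = 112.1544 − 124.8776 = -12.7232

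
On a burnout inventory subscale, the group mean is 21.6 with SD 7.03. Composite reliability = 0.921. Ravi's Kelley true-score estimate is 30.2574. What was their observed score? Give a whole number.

31

T̂ = ρX + (1 − ρ)μ  ⇒  X = (T̂ − (1 − ρ)μ) / ρ
X = (30.2574 − 0.079 × 21.6) / 0.921 = (30.2574 − 1.7064) / 0.921 = 28.5510 / 0.921 = 31.00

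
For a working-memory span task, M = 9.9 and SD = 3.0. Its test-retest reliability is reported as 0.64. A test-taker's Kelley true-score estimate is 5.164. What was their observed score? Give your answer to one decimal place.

2.5

T̂ = ρX + (1 − ρ)μ  ⇒  X = (T̂ − (1 − ρ)μ) / ρ
X = (5.164 − 0.36 × 9.9) / 0.64 = (5.164 − 3.564) / 0.64 = 1.600 / 0.64 = 2.500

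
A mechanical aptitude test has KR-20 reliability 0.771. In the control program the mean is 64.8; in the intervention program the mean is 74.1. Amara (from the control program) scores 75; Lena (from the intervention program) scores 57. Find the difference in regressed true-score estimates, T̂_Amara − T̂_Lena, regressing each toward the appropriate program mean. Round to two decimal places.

T̂_Amara = 0.771(75) + 0.229(64.8) = 72.6642
T̂_Lena = 0.771(57) + 0.229(74.1) = 60.9159
Difference = 72.6642 − 60.9159 = 11.7483

11.75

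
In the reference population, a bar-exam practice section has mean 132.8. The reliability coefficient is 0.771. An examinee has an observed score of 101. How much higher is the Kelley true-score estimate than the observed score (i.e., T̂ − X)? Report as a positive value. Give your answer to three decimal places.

T̂ = 0.771(101) + 0.229(132.8) = 77.871 + 30.4112 = 108.28220 → 108.2822
T̂ − X = 108.2822 − 101 = 7.2822 → 7.282

7.282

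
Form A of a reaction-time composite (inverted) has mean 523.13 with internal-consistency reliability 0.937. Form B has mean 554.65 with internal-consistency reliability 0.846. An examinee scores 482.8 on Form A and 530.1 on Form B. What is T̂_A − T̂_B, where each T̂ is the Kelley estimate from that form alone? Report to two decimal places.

-48.54

T̂_A = 0.937(482.8) + 0.063(523.13) = 485.3408
T̂_B = 0.846(530.1) + 0.154(554.65) = 533.8807
T̂_A − T̂_B = -48.5399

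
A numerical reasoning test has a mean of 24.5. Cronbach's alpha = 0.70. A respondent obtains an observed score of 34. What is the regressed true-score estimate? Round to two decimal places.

Weight the observed score by reliability and the mean by (1 − reliability): T̂ = 0.70·34 + 0.30·24.5 = 23.80 + 7.350 = 31.150.

31.15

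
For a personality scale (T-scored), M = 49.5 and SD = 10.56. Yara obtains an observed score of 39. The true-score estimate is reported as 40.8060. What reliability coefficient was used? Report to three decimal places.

T̂ = ρX + (1 − ρ)μ  ⇒  T̂ − μ = ρ(X − μ)
ρ = (T̂ − μ)/(X − μ) = (40.8060 − 49.5) / (39 − 49.5) = -8.6940 / -10.5 = 0.82800

0.828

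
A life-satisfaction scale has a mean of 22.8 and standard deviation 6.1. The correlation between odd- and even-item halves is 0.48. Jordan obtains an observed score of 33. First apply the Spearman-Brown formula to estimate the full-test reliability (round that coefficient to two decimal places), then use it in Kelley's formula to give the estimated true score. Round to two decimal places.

Spearman-Brown: ρ = 2r/(1 + r) = 2(0.48)/(1 + 0.48) = 0.960/1.48 = 0.6486 → 0.65
T̂ = ρX + (1 − ρ)μ
  = 0.65 × 33 + 0.35 × 22.8
  = 21.45 + 7.980
  = 29.430
  ≈ 29.43

29.43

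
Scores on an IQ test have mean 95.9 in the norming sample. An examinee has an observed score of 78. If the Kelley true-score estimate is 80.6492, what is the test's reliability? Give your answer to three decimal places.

0.852

T̂ = ρX + (1 − ρ)μ  ⇒  T̂ − μ = ρ(X − μ)
ρ = (T̂ − μ)/(X − μ) = (80.6492 − 95.9) / (78 − 95.9) = -15.2508 / -17.9 = 0.85200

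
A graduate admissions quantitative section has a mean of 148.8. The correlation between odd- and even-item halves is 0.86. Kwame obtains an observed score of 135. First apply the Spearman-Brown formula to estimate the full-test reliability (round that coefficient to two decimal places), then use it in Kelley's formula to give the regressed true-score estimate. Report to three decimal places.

136.104

Spearman-Brown: ρ = 2r/(1 + r) = 2(0.86)/(1 + 0.86) = 1.720/1.86 = 0.9247 → 0.92
Regress the observed score toward the mean by the unreliability: T̂ = 0.92·135 + 0.08·148.8 = 124.20 + 11.904 = 136.1040.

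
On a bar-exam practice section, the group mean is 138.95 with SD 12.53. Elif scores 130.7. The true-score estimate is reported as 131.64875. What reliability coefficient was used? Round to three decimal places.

0.885

T̂ = ρX + (1 − ρ)μ  ⇒  T̂ − μ = ρ(X − μ)
ρ = (T̂ − μ)/(X − μ) = (131.64875 − 138.95) / (130.7 − 138.95) = -7.30125 / -8.25 = 0.88500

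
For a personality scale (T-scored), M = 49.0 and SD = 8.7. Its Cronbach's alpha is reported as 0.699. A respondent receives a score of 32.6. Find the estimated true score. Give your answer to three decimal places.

37.536

T̂ = ρX + (1 − ρ)μ
  = 0.699 × 32.6 + 0.301 × 49.0
  = 22.7874 + 14.7490
  = 37.5364
  ≈ 37.536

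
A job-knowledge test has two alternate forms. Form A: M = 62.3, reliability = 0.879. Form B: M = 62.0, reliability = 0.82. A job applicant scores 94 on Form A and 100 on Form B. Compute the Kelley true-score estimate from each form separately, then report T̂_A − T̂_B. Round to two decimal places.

T̂_A = 0.879(94) + 0.121(62.3) = 90.1643
T̂_B = 0.82(100) + 0.18(62.0) = 93.1600
T̂_A − T̂_B = -2.9957

-3.00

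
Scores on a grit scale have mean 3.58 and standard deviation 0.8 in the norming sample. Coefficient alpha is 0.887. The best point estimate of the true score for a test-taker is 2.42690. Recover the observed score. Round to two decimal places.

2.28

T̂ = ρX + (1 − ρ)μ  ⇒  X = (T̂ − (1 − ρ)μ) / ρ
X = (2.42690 − 0.113 × 3.58) / 0.887 = (2.42690 − 0.40454) / 0.887 = 2.02236 / 0.887 = 2.2800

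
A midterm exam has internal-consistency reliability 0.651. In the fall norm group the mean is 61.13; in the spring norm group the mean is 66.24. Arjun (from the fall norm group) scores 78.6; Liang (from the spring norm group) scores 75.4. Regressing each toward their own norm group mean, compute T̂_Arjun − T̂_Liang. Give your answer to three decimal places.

0.300

T̂_Arjun = 0.651(78.6) + 0.349(61.13) = 72.50297
T̂_Liang = 0.651(75.4) + 0.349(66.24) = 72.20316
Difference = 72.50297 − 72.20316 = 0.29981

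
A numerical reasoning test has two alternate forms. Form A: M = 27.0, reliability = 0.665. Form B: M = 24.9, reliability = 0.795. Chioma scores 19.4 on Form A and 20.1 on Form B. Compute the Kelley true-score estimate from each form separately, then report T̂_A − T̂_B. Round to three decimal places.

0.862

T̂_A = 0.665(19.4) + 0.335(27.0) = 21.94600
T̂_B = 0.795(20.1) + 0.205(24.9) = 21.08400
T̂_A − T̂_B = 0.86200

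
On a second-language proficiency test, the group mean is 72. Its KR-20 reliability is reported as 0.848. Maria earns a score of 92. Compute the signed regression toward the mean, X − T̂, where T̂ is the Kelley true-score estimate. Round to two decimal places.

3.04

Regress the observed score toward the mean by the unreliability: T̂ = 0.848·92 + 0.152·72 = 78.016 + 10.944 = 88.9600.
X − T̂ = 92 − 88.960 = 3.040 → 3.04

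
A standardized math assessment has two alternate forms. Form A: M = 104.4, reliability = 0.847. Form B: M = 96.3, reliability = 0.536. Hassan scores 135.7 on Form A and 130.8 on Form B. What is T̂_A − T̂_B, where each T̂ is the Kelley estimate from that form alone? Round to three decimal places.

T̂_A = 0.847(135.7) + 0.153(104.4) = 130.91110
T̂_B = 0.536(130.8) + 0.464(96.3) = 114.79200
T̂_A − T̂_B = 16.11910

16.119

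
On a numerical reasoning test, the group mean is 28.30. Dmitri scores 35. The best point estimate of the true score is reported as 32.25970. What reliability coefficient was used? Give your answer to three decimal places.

T̂ = ρX + (1 − ρ)μ  ⇒  T̂ − μ = ρ(X − μ)
ρ = (T̂ − μ)/(X − μ) = (32.25970 − 28.30) / (35 − 28.30) = 3.95970 / 6.70 = 0.59100

0.591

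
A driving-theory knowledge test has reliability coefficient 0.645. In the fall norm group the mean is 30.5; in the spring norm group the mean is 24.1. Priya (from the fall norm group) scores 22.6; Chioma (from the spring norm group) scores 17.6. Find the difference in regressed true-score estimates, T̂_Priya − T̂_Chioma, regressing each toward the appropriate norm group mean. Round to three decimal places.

5.497

T̂_Priya = 0.645(22.6) + 0.355(30.5) = 25.40450
T̂_Chioma = 0.645(17.6) + 0.355(24.1) = 19.90750
Difference = 25.40450 − 19.90750 = 5.49700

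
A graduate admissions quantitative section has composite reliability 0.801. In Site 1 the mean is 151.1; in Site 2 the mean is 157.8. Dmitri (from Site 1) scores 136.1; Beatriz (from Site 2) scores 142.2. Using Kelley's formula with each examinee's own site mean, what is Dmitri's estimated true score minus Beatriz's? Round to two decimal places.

-6.22

T̂_Dmitri = 0.801(136.1) + 0.199(151.1) = 139.0850
T̂_Beatriz = 0.801(142.2) + 0.199(157.8) = 145.3044
Difference = 139.0850 − 145.3044 = -6.2194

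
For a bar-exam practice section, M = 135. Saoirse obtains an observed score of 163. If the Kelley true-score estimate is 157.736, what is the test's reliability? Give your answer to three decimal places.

T̂ = ρX + (1 − ρ)μ  ⇒  T̂ − μ = ρ(X − μ)
ρ = (T̂ − μ)/(X − μ) = (157.736 − 135) / (163 − 135) = 22.736 / 28.0 = 0.81200

0.812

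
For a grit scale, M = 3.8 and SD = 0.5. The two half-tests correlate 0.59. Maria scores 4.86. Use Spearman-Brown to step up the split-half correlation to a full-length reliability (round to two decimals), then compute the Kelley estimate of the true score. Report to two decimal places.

Spearman-Brown: ρ = 2r/(1 + r) = 2(0.59)/(1 + 0.59) = 1.180/1.59 = 0.7421 → 0.74
Regress the observed score toward the mean by the unreliability: T̂ = 0.74·4.86 + 0.26·3.8 = 3.5964 + 0.988 = 4.584.

4.58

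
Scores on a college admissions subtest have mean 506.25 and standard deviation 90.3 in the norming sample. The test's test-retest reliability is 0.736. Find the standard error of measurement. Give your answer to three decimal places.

46.397

SEM = SD · √(1 − ρ) = 90.3 × √0.264 = 90.3 × 0.5138 = 46.3970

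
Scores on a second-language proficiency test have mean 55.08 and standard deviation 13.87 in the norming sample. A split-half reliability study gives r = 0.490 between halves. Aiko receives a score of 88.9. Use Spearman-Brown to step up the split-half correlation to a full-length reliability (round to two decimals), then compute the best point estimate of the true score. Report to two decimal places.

77.40

Spearman-Brown: ρ = 2r/(1 + r) = 2(0.490)/(1 + 0.490) = 0.9800/1.490 = 0.6577 → 0.66
Weight the observed score by reliability and the mean by (1 − reliability): T̂ = 0.66·88.9 + 0.34·55.08 = 58.674 + 18.7272 = 77.401.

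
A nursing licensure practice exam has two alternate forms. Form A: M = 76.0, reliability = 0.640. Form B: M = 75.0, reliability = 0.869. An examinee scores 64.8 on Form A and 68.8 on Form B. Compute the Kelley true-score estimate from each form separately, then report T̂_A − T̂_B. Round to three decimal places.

T̂_A = 0.640(64.8) + 0.360(76.0) = 68.83200
T̂_B = 0.869(68.8) + 0.131(75.0) = 69.61220
T̂_A − T̂_B = -0.78020

-0.780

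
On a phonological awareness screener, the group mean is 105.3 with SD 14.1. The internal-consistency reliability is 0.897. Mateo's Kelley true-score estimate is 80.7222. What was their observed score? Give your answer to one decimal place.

T̂ = ρX + (1 − ρ)μ  ⇒  X = (T̂ − (1 − ρ)μ) / ρ
X = (80.7222 − 0.103 × 105.3) / 0.897 = (80.7222 − 10.8459) / 0.897 = 69.8763 / 0.897 = 77.900

77.9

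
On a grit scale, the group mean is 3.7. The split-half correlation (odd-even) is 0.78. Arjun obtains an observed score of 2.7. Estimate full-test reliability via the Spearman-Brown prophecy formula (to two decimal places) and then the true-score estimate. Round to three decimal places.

Spearman-Brown: ρ = 2r/(1 + r) = 2(0.78)/(1 + 0.78) = 1.560/1.78 = 0.8764 → 0.88
T̂ = ρX + (1 − ρ)μ
  = 0.88 × 2.7 + 0.12 × 3.7
  = 2.376 + 0.444
  = 2.8200
  ≈ 2.820

2.820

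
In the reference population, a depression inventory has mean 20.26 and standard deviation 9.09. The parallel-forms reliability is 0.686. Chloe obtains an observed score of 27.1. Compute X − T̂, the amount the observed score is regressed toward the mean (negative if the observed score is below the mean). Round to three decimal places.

2.148

T̂ = 0.686(27.1) + 0.314(20.26) = 18.5906 + 6.36164 = 24.95224 → 24.9522
X − T̂ = 27.1 − 24.9522 = 2.1478 → 2.148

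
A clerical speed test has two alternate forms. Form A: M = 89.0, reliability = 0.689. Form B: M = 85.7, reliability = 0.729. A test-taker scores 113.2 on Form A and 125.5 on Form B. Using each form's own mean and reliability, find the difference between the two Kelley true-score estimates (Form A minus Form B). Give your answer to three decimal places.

-9.040

T̂_A = 0.689(113.2) + 0.311(89.0) = 105.67380
T̂_B = 0.729(125.5) + 0.271(85.7) = 114.71420
T̂_A − T̂_B = -9.04040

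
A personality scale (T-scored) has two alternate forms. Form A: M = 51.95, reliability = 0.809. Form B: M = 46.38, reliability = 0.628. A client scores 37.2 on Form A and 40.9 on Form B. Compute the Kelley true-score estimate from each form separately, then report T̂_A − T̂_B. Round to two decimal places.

T̂_A = 0.809(37.2) + 0.191(51.95) = 40.0173
T̂_B = 0.628(40.9) + 0.372(46.38) = 42.9386
T̂_A − T̂_B = -2.9213

-2.92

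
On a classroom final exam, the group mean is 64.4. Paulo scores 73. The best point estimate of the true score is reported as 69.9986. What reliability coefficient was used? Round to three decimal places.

0.651

T̂ = ρX + (1 − ρ)μ  ⇒  T̂ − μ = ρ(X − μ)
ρ = (T̂ − μ)/(X − μ) = (69.9986 − 64.4) / (73 − 64.4) = 5.5986 / 8.6 = 0.65100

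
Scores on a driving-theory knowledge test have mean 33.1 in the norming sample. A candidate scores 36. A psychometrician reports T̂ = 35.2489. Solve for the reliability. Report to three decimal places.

T̂ = ρX + (1 − ρ)μ  ⇒  T̂ − μ = ρ(X − μ)
ρ = (T̂ − μ)/(X − μ) = (35.2489 − 33.1) / (36 − 33.1) = 2.1489 / 2.9 = 0.74100

0.741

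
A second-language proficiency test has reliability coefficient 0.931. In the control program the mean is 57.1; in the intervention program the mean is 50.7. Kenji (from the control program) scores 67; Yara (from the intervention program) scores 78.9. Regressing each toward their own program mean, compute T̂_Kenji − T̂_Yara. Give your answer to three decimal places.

T̂_Kenji = 0.931(67) + 0.069(57.1) = 66.31690
T̂_Yara = 0.931(78.9) + 0.069(50.7) = 76.95420
Difference = 66.31690 − 76.95420 = -10.63730

-10.637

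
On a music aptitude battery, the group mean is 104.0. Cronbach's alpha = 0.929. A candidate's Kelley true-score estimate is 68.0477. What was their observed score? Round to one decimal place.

65.3

T̂ = ρX + (1 − ρ)μ  ⇒  X = (T̂ − (1 − ρ)μ) / ρ
X = (68.0477 − 0.071 × 104.0) / 0.929 = (68.0477 − 7.3840) / 0.929 = 60.6637 / 0.929 = 65.300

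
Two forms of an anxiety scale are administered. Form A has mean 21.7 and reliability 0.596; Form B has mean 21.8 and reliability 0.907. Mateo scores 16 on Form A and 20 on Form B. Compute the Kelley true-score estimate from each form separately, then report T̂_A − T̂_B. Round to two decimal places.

T̂_A = 0.596(16) + 0.404(21.7) = 18.3028
T̂_B = 0.907(20) + 0.093(21.8) = 20.1674
T̂_A − T̂_B = -1.8646

-1.86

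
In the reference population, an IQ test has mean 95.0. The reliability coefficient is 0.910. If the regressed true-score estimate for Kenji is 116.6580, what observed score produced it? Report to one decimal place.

T̂ = ρX + (1 − ρ)μ  ⇒  X = (T̂ − (1 − ρ)μ) / ρ
X = (116.6580 − 0.090 × 95.0) / 0.910 = (116.6580 − 8.5500) / 0.910 = 108.1080 / 0.910 = 118.800

118.8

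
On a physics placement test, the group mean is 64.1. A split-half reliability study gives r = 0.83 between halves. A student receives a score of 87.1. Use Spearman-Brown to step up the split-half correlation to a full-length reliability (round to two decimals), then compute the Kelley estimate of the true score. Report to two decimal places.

85.03

Spearman-Brown: ρ = 2r/(1 + r) = 2(0.83)/(1 + 0.83) = 1.660/1.83 = 0.9071 → 0.91
T̂ = ρX + (1 − ρ)μ
  = 0.91 × 87.1 + 0.09 × 64.1
  = 79.261 + 5.769
  = 85.030
  ≈ 85.03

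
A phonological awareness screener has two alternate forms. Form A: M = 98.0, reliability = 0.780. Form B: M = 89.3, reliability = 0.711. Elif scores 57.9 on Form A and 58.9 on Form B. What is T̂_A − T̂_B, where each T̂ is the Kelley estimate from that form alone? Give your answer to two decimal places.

T̂_A = 0.780(57.9) + 0.220(98.0) = 66.7220
T̂_B = 0.711(58.9) + 0.289(89.3) = 67.6856
T̂_A − T̂_B = -0.9636

-0.96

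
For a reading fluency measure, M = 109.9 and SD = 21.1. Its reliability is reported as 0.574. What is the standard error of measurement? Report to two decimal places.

13.77

SEM = SD · √(1 − ρ) = 21.1 × √0.426 = 21.1 × 0.6527 = 13.772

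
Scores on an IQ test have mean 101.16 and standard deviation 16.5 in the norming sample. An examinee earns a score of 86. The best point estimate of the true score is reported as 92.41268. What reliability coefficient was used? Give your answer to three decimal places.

0.577

T̂ = ρX + (1 − ρ)μ  ⇒  T̂ − μ = ρ(X − μ)
ρ = (T̂ − μ)/(X − μ) = (92.41268 − 101.16) / (86 − 101.16) = -8.74732 / -15.16 = 0.57700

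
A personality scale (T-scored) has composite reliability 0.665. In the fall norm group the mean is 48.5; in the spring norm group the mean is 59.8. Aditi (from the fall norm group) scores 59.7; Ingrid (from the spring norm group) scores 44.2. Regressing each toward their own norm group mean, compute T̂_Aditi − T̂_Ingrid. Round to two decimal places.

6.52

T̂_Aditi = 0.665(59.7) + 0.335(48.5) = 55.9480
T̂_Ingrid = 0.665(44.2) + 0.335(59.8) = 49.4260
Difference = 55.9480 − 49.4260 = 6.5220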